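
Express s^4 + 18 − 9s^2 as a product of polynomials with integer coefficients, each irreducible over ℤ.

Substitute u = s^2 to get a quadratic in u, then factor.
s^2 − 3 is irreducible over ℤ (3 is not a perfect square).
s^2 − 6 is irreducible over ℤ (6 is not a perfect square).

(s^2 − 3)(s^2 − 6)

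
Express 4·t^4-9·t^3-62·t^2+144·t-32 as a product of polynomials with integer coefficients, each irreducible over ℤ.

(4·t-1)·(t+4)·(t-2)·(t-4)

Testing divisors of the constant over divisors of the leading coefficient, t = 4 is a root, giving the factor (t-4) and quotient 4·t^3+7·t^2-34·t+8.
Then t = 2 is a root, so (t-2) divides it; the quotient is 4·t^2+15·t-4.
The remaining quadratic factors as (4·t-1)(t+4).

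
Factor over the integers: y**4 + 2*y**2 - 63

Substitute u = y**2 to get a quadratic in u, then factor.
y**2 + 9 is irreducible over ℤ (sum of squares).
y**2 - 7 is irreducible over ℤ (7 is not a perfect square).

(y**2 + 9)*(y**2 - 7)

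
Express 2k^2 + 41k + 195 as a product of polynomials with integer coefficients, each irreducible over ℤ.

(2k + 15)(k + 13)

Need a pair with product 2·195 = 390 and sum 41: that's 15 and 26.
Split the middle term: 2k^2 + 15k + 26k + 195 = k(2k + 15) + 13(2k + 15).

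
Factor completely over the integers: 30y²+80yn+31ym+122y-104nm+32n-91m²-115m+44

Group: 3y(10y-13m+4) + (8n+7m+11)(10y-13m+4); both groups contain (10y-13m+4).

(10y-13m+4)(3y+8n+7m+11)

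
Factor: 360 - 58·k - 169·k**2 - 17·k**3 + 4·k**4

By the rational root theorem, k = 9 is a root, so (k - 9) is a factor; dividing leaves 4·k**3 + 19·k**2 + 2·k - 40.
Then k = 5/4 is a root, so (4·k - 5) divides it; the quotient is k**2 + 6·k + 8.
The remaining quadratic factors as (k + 4)(k + 2).

(4·k - 5)·(k + 2)·(k + 4)·(k - 9)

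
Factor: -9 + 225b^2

Pull out the common factor 9; 25b^2 - 1 is a difference of squares.

9(5b + 1)(5b - 1)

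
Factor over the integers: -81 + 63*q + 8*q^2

Need a pair with product 8·(-81) = -648 and sum 63: that's 72 and -9.
Split the middle term: 8*q^2 + 72*q - 9*q - 81 = 8*q*(q + 9) - 9*(q + 9).

(8*q - 9)*(q + 9)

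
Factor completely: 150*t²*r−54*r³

Every term has a factor of 6*r. Then 25*t²−9*r² = (5*t)² − (3*r)².

6*r*(5*t−3*r)*(5*t+3*r)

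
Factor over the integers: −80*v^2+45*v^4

Factor out 5*v^2, leaving 9*v^2−16, which is a difference of two squares.

5*v^2*(3*v+4)*(3*v−4)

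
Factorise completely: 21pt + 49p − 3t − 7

(3t + 7)(7p − 1)

Group as (21pt + 49p) + (−3t − 7) = 7p(3t + 7) − (3t + 7).
Both groups share the factor (3t + 7).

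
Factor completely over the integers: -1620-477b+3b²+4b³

Testing divisors of the constant over divisors of the leading coefficient, b = 12 is a root, giving the factor (b-12) and quotient 4b²+51b+135.
The remaining quadratic factors as (b+9)(4b+15).

(4b+15)(b+9)(b-12)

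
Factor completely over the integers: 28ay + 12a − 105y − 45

Group as (28ay + 12a) + (−105y − 45) = 4a(7y + 3) − 15(7y + 3).
Both groups share the factor (7y + 3).

(4a − 15)(7y + 3)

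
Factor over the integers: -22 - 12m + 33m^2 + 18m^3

(6m + 11)(3m^2 - 2)

Group as (18m^3 - 12m) + (33m^2 - 22) = 6m(3m^2 - 2) + 11(3m^2 - 2).
Both groups share the factor (3m^2 - 2).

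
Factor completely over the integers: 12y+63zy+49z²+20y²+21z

Group: 7z(7z+5y+3) + 4y(7z+5y+3); both groups contain (7z+5y+3).

(7z+4y)(7z+5y+3)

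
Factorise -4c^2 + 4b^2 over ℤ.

4(b + c)(b - c)

Every term has a factor of 4. Then b^2 - c^2 = (b)² − (c)².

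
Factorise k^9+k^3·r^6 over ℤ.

k^3·(k^2+r^2)·(k^4-k^2·r^2+r^4)

Pull out the common factor k^3, leaving k^6+r^6.
Recognize a sum of cubes with the parts r^2 and k^2.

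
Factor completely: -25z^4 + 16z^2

Factor out z^2 first: what remains is -25z^2 + 16.
Recognize a difference of squares with the parts 4 and 5z.

-z^2(5z + 4)(5z - 4)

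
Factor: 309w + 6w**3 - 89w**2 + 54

Among the possible rational roots, w = -1/6 is a root, so (6w + 1) is a factor; dividing leaves w**2 - 15w + 54.
The remaining quadratic factors as (w - 9)(w - 6).

(6w + 1)(w - 6)(w - 9)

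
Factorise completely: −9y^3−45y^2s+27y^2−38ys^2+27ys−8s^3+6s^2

Group: 3y(−3y^2−14ys+9y−8s^2+6s) + s(−3y^2−14ys+9y−8s^2+6s); both groups contain (−3y^2−14ys+9y−8s^2+6s), so (3y+s) is a factor with cofactor −3y^2−14ys+9y−8s^2+6s.
The cofactor groups again: −3y^2−14ys+9y−8s^2+6s = −3y(y+4s−3) − 2s(y+4s−3); both groups contain (y+4s−3), giving −(3y+2s)(y+4s−3).

−(3y+2s)(y+4s−3)(3y+s)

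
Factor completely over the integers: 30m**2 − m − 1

(5m − 1)(6m + 1)

Need a pair with product 30·(−1) = −30 and sum −1: that's −6 and 5.
Split the middle term: 30m**2 − 6m + 5m − 1 = 6m(5m − 1) + (5m − 1).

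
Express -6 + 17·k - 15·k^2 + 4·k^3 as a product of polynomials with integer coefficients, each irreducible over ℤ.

By the rational root theorem, k = 2 is a root, so (k - 2) divides it; the quotient is 4·k^2 - 7·k + 3.
The remaining quadratic factors as (k - 1)(4·k - 3).

(4·k - 3)·(k - 1)·(k - 2)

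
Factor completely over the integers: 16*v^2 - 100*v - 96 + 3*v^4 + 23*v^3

Among the possible rational roots, v = -1 is a root, giving the factor (v + 1) and quotient 3*v^3 + 20*v^2 - 4*v - 96.
Then v = -8/3 is a root, giving the factor (3*v + 8) and quotient v^2 + 4*v - 12.
The remaining quadratic factors as (v - 2)(v + 6).

(3*v + 8)*(v + 1)*(v + 6)*(v - 2)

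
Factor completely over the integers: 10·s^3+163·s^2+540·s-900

Among the possible rational roots, s = -15/2 is a root, giving the factor (2·s+15) and quotient 5·s^2+44·s-60.
The remaining quadratic factors as (s+10)(5·s-6).

(2·s+15)·(5·s-6)·(s+10)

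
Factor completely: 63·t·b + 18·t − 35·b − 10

Group as (63·t·b + 18·t) + (−35·b − 10) = 9·t·(7·b + 2) − 5·(7·b + 2).
Both groups share the factor (7·b + 2).

(7·b + 2)·(9·t − 5)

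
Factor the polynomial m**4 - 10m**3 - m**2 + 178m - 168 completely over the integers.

Among the possible rational roots, m = 6 is a root, giving the factor (m - 6) and quotient m**3 - 4m**2 - 25m + 28.
Next, m = 7 is a root, giving the factor (m - 7) and quotient m**2 + 3m - 4.
The remaining quadratic factors as (m - 1)(m + 4).

(m + 4)(m - 1)(m - 6)(m - 7)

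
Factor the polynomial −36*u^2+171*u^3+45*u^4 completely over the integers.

Pull out the common factor 9*u^2, then factor the remaining trinomial.

9*u^2*(5*u−1)*(u+4)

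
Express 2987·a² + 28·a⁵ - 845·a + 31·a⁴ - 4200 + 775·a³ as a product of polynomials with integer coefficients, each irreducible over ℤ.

(4·a + 5)·(7·a - 8)·(a + 3)·(a² - 2·a + 35)

By the rational root theorem, a = -5/4 is a root, so (4·a + 5) is a factor; dividing leaves 7·a⁴ - a³ + 195·a² + 503·a - 840.
Continuing, a = 8/7 is a root, giving the factor (7·a - 8) and quotient a³ + a² + 29·a + 105.
Continuing, a = -3 is a root, giving the factor (a + 3) and quotient a² - 2·a + 35.
The quadratic a² - 2·a + 35 has discriminant -136 < 0 and is irreducible over ℤ.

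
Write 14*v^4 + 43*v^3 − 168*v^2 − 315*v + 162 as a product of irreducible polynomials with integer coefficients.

(2*v + 9)*(7*v − 3)*(v + 2)*(v − 3)

Trying the rational-root candidates, v = −2 is a root, so (v + 2) divides it; the quotient is 14*v^3 + 15*v^2 − 198*v + 81.
Next, v = 3/7 is a root, so (7*v − 3) divides it; the quotient is 2*v^2 + 3*v − 27.
The remaining quadratic factors as (v − 3)(2*v + 9).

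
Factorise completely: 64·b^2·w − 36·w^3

Factor out 4·w, leaving 16·b^2 − 9·w^2, which is a difference of two squares.

4·w·(4·b + 3·w)·(4·b − 3·w)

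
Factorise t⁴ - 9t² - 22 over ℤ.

(t² + 2)(t² - 11)

Substitute u = t² to get a quadratic in u, then factor.
t² + 2 is irreducible over ℤ (always positive, so no real roots).
t² - 11 is irreducible over ℤ (11 is not a perfect square).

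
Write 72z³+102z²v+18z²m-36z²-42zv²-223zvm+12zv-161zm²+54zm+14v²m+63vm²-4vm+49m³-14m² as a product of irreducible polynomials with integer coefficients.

(6z-2v-7m)(3z-m)(4z+7v+7m-2)

Group: 4z(18z²-6zv-27zm+2vm+7m²) + (7v+7m-2)(18z²-6zv-27zm+2vm+7m²); both groups contain (18z²-6zv-27zm+2vm+7m²), so (4z+7v+7m-2) is a factor with cofactor 18z²-6zv-27zm+2vm+7m².
The cofactor groups again: 18z²-6zv-27zm+2vm+7m² = 6z(3z-m) + (-2v-7m)(3z-m); both groups contain (3z-m), giving (6z-2v-7m)(3z-m).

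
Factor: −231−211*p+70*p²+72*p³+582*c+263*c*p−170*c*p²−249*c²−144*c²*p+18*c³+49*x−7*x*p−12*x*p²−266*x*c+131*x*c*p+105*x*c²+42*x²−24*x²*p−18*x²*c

Group: x*(−18*x*c−24*x*p+42*x−3*c²+23*c*p+40*c+36*p²−19*p−77) + (−6*c+2*p+3)*(−18*x*c−24*x*p+42*x−3*c²+23*c*p+40*c+36*p²−19*p−77); both groups contain (−18*x*c−24*x*p+42*x−3*c²+23*c*p+40*c+36*p²−19*p−77), so (x−6*c+2*p+3) is a factor with cofactor −18*x*c−24*x*p+42*x−3*c²+23*c*p+40*c+36*p²−19*p−77.
The cofactor groups again: −18*x*c−24*x*p+42*x−3*c²+23*c*p+40*c+36*p²−19*p−77 = −3*c*(6*x+c−9*p−11) + (−4*p+7)*(6*x+c−9*p−11); both groups contain (6*x+c−9*p−11), giving −(3*c+4*p−7)*(6*x+c−9*p−11).

−(x−6*c+2*p+3)*(3*c+4*p−7)*(6*x+c−9*p−11)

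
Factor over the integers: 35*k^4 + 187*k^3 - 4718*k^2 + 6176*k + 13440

Among the possible rational roots, k = 14/5 is a root, so (5*k - 14) is a factor; dividing leaves 7*k^3 + 57*k^2 - 784*k - 960.
Continuing, k = 8 is a root, so (k - 8) divides it; the quotient is 7*k^2 + 113*k + 120.
The remaining quadratic factors as (k + 15)(7*k + 8).

(5*k - 14)*(7*k + 8)*(k + 15)*(k - 8)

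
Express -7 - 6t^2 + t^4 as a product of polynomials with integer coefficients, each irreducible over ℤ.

(t^2 + 1)(t^2 - 7)

Substitute u = t^2 to get a quadratic in u, then factor.
t^2 + 1 is irreducible over ℤ (sum of squares).
t^2 - 7 is irreducible over ℤ (7 is not a perfect square).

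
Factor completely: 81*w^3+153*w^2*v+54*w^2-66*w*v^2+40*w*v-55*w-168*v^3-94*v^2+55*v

(w-v)*(9*w+12*v+11)*(9*w+14*v-5)

Group: w*(81*w^2+234*w*v+54*w+168*v^2+94*v-55) - v*(81*w^2+234*w*v+54*w+168*v^2+94*v-55); both groups contain (81*w^2+234*w*v+54*w+168*v^2+94*v-55), so (w-v) is a factor with cofactor 81*w^2+234*w*v+54*w+168*v^2+94*v-55.
The cofactor groups again: 81*w^2+234*w*v+54*w+168*v^2+94*v-55 = 9*w*(9*w+14*v-5) + (12*v+11)*(9*w+14*v-5); both groups contain (9*w+14*v-5), giving (9*w+12*v+11)*(9*w+14*v-5).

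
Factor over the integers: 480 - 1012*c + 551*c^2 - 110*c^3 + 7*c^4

(7*c - 5)*(c - 3)*(c - 4)*(c - 8)

By the rational root theorem, c = 4 is a root, so (c - 4) is a factor; dividing leaves 7*c^3 - 82*c^2 + 223*c - 120.
Continuing, c = 8 is a root, so (c - 8) is a factor; dividing leaves 7*c^2 - 26*c + 15.
The remaining quadratic factors as (7*c - 5)(c - 3).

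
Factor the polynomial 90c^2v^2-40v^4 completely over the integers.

Every term has a factor of 10v^2. Then 9c^2-4v^2 = (3c)² − (2v)².

10v^2(3c+2v)(3c-2v)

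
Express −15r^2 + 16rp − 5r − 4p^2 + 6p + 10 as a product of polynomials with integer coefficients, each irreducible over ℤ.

−(3r − 2p − 2)(5r − 2p + 5)

Group: −3r(5r − 2p + 5) + (2p + 2)(5r − 2p + 5); both groups contain (5r − 2p + 5).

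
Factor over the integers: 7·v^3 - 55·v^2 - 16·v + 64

(7·v + 8)·(v - 1)·(v - 8)

Among the possible rational roots, v = -8/7 is a root, so (7·v + 8) is a factor; dividing leaves v^2 - 9·v + 8.
The remaining quadratic factors as (v - 1)(v - 8).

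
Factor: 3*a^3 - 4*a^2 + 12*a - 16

Group as (3*a^3 + 12*a) + (-4*a^2 - 16) = 3*a*(a^2 + 4) - 4*(a^2 + 4).
Both groups share the factor (a^2 + 4).

(3*a - 4)*(a^2 + 4)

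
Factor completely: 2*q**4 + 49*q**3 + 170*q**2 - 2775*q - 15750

Among the possible rational roots, q = -7 is a root, so (q + 7) divides it; the quotient is 2*q**3 + 35*q**2 - 75*q - 2250.
Then q = -10 is a root, so (q + 10) is a factor; dividing leaves 2*q**2 + 15*q - 225.
The remaining quadratic factors as (q + 15)(2*q - 15).

(2*q - 15)*(q + 10)*(q + 15)*(q + 7)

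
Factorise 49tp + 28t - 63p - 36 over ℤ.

Group as (49tp + 28t) + (-63p - 36) = 7t(7p + 4) - 9(7p + 4).
Both groups share the factor (7p + 4).

(7p + 4)(7t - 9)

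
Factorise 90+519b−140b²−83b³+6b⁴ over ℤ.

(6b+1)(b+3)(b−15)(b−2)

By the rational root theorem, b = 2 is a root, so (b−2) is a factor; dividing leaves 6b³−71b²−282b−45.
Continuing, b = −1/6 is a root, giving the factor (6b+1) and quotient b²−12b−45.
The remaining quadratic factors as (b+3)(b−15).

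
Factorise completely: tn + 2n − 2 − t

(n − 1)(t + 2)

Group as (tn − t) + (2n − 2) = t(n − 1) + 2(n − 1).
Both groups share the factor (n − 1).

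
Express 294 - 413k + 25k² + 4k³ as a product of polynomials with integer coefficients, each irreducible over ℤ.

Among the possible rational roots, k = 3/4 is a root, so (4k - 3) is a factor; dividing leaves k² + 7k - 98.
The remaining quadratic factors as (k - 7)(k + 14).

(4k - 3)(k + 14)(k - 7)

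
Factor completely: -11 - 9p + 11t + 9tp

(9p + 11)(t - 1)

Group as (9tp + 11t) + (-9p - 11) = t(9p + 11) - (9p + 11).
Both groups share the factor (9p + 11).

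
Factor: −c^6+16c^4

Factor out c^4 first: what remains is −c^2+16.
Recognize a difference of squares with the parts 4 and c.

−c^4(c+4)(c−4)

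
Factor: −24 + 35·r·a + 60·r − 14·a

(5·r − 2)·(7·a + 12)

Group as (35·r·a + 60·r) + (−14·a − 24) = 5·r·(7·a + 12) − 2·(7·a + 12).
Both groups share the factor (7·a + 12).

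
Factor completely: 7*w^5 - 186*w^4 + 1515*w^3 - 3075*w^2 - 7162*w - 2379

(7*w + 3)*(w + 1)*(w - 13)*(w^2 - 15*w + 61)

Among the possible rational roots, w = -3/7 is a root, so (7*w + 3) divides it; the quotient is w^4 - 27*w^3 + 228*w^2 - 537*w - 793.
Next, w = 13 is a root, giving the factor (w - 13) and quotient w^3 - 14*w^2 + 46*w + 61.
Then w = -1 is a root, giving the factor (w + 1) and quotient w^2 - 15*w + 61.
The quadratic w^2 - 15*w + 61 has discriminant -19 < 0 and is irreducible over ℤ.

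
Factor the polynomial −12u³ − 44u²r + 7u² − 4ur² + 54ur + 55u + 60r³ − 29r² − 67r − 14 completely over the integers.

Group: u(−12u² − 8ur + 31u + 20r² − 23r − 7) + (3r + 2)(−12u² − 8ur + 31u + 20r² − 23r − 7); both groups contain (−12u² − 8ur + 31u + 20r² − 23r − 7), so (u + 3r + 2) is a factor with cofactor −12u² − 8ur + 31u + 20r² − 23r − 7.
The cofactor groups again: −12u² − 8ur + 31u + 20r² − 23r − 7 = −3u(4u − 4r − 1) + (−5r + 7)(4u − 4r − 1); both groups contain (4u − 4r − 1), giving −(3u + 5r − 7)(4u − 4r − 1).

−(4u − 4r − 1)(u + 3r + 2)(3u + 5r − 7)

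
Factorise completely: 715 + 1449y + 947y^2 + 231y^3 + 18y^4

(2y + 13)(3y + 11)(3y + 5)(y + 1)

Among the possible rational roots, y = -13/2 is a root, giving the factor (2y + 13) and quotient 9y^3 + 57y^2 + 103y + 55.
Next, y = -5/3 is a root, so (3y + 5) is a factor; dividing leaves 3y^2 + 14y + 11.
The remaining quadratic factors as (3y + 11)(y + 1).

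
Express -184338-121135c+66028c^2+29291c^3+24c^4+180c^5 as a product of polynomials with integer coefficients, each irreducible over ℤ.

Among the possible rational roots, c = 11/6 is a root, so (6c-11) is a factor; dividing leaves 30c^4+59c^3+4990c^2+20153c+16758.
Continuing, c = -7/6 is a root, giving the factor (6c+7) and quotient 5c^3+4c^2+827c+2394.
Then c = -14/5 is a root, giving the factor (5c+14) and quotient c^2-2c+171.
The quadratic c^2-2c+171 has discriminant -680 < 0 and is irreducible over ℤ.

(5c+14)(6c+7)(6c-11)(c^2-2c+171)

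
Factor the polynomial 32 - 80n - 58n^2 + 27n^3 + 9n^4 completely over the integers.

(3n + 4)(3n - 1)(n + 4)(n - 2)

Among the possible rational roots, n = 1/3 is a root, so (3n - 1) divides it; the quotient is 3n^3 + 10n^2 - 16n - 32.
Then n = 2 is a root, so (n - 2) is a factor; dividing leaves 3n^2 + 16n + 16.
The remaining quadratic factors as (n + 4)(3n + 4).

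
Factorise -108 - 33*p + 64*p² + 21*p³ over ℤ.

(3*p + 4)*(7*p - 9)*(p + 3)

Trying the rational-root candidates, p = -3 is a root, so (p + 3) is a factor; dividing leaves 21*p² + p - 36.
The remaining quadratic factors as (3*p + 4)(7*p - 9).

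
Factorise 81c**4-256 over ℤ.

(3c+4)(3c-4)(9c**2+16)

(3c)⁴ − (4)⁴ = ((3c)² − (4)²)((3c)² + (4)²); the first factor splits again, the second (9c**2+16) is irreducible.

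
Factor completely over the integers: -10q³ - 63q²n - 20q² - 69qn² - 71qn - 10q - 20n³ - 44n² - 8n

Group: q(-10q² - 13qn - 10q - 4n² - 8n) + (5n + 1)(-10q² - 13qn - 10q - 4n² - 8n); both groups contain (-10q² - 13qn - 10q - 4n² - 8n), so (q + 5n + 1) is a factor with cofactor -10q² - 13qn - 10q - 4n² - 8n.
The cofactor groups again: -10q² - 13qn - 10q - 4n² - 8n = -2q(5q + 4n) + (-n - 2)(5q + 4n); both groups contain (5q + 4n), giving -(2q + n + 2)(5q + 4n).

-(5q + 4n)(q + 5n + 1)(2q + n + 2)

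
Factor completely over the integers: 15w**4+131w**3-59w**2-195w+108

Testing divisors of the constant over divisors of the leading coefficient, w = -4/3 is a root, so (3w+4) is a factor; dividing leaves 5w**3+37w**2-69w+27.
Then w = -9 is a root, so (w+9) divides it; the quotient is 5w**2-8w+3.
The remaining quadratic factors as (5w-3)(w-1).

(3w+4)(5w-3)(w+9)(w-1)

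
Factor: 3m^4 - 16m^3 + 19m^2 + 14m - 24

(3m - 4)(m + 1)(m - 2)(m - 3)

Trying the rational-root candidates, m = 3 is a root, so (m - 3) is a factor; dividing leaves 3m^3 - 7m^2 - 2m + 8.
Next, m = 4/3 is a root, so (3m - 4) divides it; the quotient is m^2 - m - 2.
The remaining quadratic factors as (m - 2)(m + 1).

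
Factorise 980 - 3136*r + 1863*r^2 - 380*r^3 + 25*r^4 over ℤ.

By the rational root theorem, r = 7 is a root, so (r - 7) is a factor; dividing leaves 25*r^3 - 205*r^2 + 428*r - 140.
Next, r = 5 is a root, giving the factor (r - 5) and quotient 25*r^2 - 80*r + 28.
The remaining quadratic factors as (5*r - 14)(5*r - 2).

(5*r - 14)*(5*r - 2)*(r - 5)*(r - 7)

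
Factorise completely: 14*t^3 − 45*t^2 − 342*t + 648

Trying the rational-root candidates, t = 12/7 is a root, so (7*t − 12) divides it; the quotient is 2*t^2 − 3*t − 54.
The remaining quadratic factors as (2*t + 9)(t − 6).

(2*t + 9)*(7*t − 12)*(t − 6)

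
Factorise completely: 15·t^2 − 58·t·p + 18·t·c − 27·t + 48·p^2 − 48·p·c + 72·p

Group: 5·t·(3·t − 8·p) + (−6·p + 6·c − 9)·(3·t − 8·p); both groups contain (3·t − 8·p).

(3·t − 8·p)·(5·t − 6·p + 6·c − 9)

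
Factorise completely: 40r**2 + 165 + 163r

Need a pair with product 40·165 = 6600 and sum 163: that's 75 and 88.
Split the middle term: 40r**2 + 75r + 88r + 165 = 5r(8r + 15) + 11(8r + 15).

(5r + 11)(8r + 15)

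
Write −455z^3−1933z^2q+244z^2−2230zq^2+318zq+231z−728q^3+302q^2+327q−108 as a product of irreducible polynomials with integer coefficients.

−(5z+13q−4)(13z+14q+9)(7z+4q−3)

Group: 13z(−35z^2−111zq+43z−52q^2+55q−12) + (14q+9)(−35z^2−111zq+43z−52q^2+55q−12); both groups contain (−35z^2−111zq+43z−52q^2+55q−12), so (13z+14q+9) is a factor with cofactor −35z^2−111zq+43z−52q^2+55q−12.
The cofactor groups again: −35z^2−111zq+43z−52q^2+55q−12 = −5z(7z+4q−3) + (−13q+4)(7z+4q−3); both groups contain (7z+4q−3), giving −(5z+13q−4)(7z+4q−3).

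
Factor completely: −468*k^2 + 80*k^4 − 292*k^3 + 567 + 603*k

(2*k + 3)*(2*k − 9)*(4*k + 3)*(5*k − 7)

Testing divisors of the constant over divisors of the leading coefficient, k = 7/5 is a root, so (5*k − 7) is a factor; dividing leaves 16*k^3 − 36*k^2 − 144*k − 81.
Then k = −3/2 is a root, so (2*k + 3) divides it; the quotient is 8*k^2 − 30*k − 27.
The remaining quadratic factors as (2*k − 9)(4*k + 3).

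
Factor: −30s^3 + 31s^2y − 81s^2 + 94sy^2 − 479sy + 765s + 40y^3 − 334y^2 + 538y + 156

Group: 3s(−10s^2 + 17sy − 67s + 20y^2 − 47y − 13) + (2y − 12)(−10s^2 + 17sy − 67s + 20y^2 − 47y − 13); both groups contain (−10s^2 + 17sy − 67s + 20y^2 − 47y − 13), so (3s + 2y − 12) is a factor with cofactor −10s^2 + 17sy − 67s + 20y^2 − 47y − 13.
The cofactor groups again: −10s^2 + 17sy − 67s + 20y^2 − 47y − 13 = −5s(2s − 5y + 13) + (−4y − 1)(2s − 5y + 13); both groups contain (2s − 5y + 13), giving −(5s + 4y + 1)(2s − 5y + 13).

−(2s − 5y + 13)(3s + 2y − 12)(5s + 4y + 1)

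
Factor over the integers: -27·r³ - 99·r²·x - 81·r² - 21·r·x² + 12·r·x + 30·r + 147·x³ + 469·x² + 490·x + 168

Group: 3·r·(-9·r² - 12·r·x - 6·r + 21·x² + 46·x + 24) + (7·x + 7)·(-9·r² - 12·r·x - 6·r + 21·x² + 46·x + 24); both groups contain (-9·r² - 12·r·x - 6·r + 21·x² + 46·x + 24), so (3·r + 7·x + 7) is a factor with cofactor -9·r² - 12·r·x - 6·r + 21·x² + 46·x + 24.
The cofactor groups again: -9·r² - 12·r·x - 6·r + 21·x² + 46·x + 24 = -3·r·(3·r + 7·x + 6) + (3·x + 4)·(3·r + 7·x + 6); both groups contain (3·r + 7·x + 6), giving -(3·r - 3·x - 4)·(3·r + 7·x + 6).

-(3·r + 7·x + 6)·(3·r + 7·x + 7)·(3·r - 3·x - 4)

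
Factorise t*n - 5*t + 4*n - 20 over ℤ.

(n - 5)*(t + 4)

Group as (t*n - 5*t) + (4*n - 20) = t*(n - 5) + 4*(n - 5).
Both groups share the factor (n - 5).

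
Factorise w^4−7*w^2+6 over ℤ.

Substitute u = w^2 to get a quadratic in u, then factor.
w^2−1 is a difference of squares.
w^2−6 is irreducible over ℤ (6 is not a perfect square).

(w+1)*(w−1)*(w^2−6)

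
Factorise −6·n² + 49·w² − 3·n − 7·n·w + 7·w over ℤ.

−(2·n + 7·w + 1)·(3·n − 7·w)

Group: −3·n·(2·n + 7·w + 1) + 7·w·(2·n + 7·w + 1); both groups contain (2·n + 7·w + 1).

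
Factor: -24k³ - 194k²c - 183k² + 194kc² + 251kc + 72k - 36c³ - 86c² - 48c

-(3k - 2c)(8k - 2c - 3)(k + 9c + 8)

Group: k(-24k² + 22kc + 9k - 4c² - 6c) + (9c + 8)(-24k² + 22kc + 9k - 4c² - 6c); both groups contain (-24k² + 22kc + 9k - 4c² - 6c), so (k + 9c + 8) is a factor with cofactor -24k² + 22kc + 9k - 4c² - 6c.
The cofactor groups again: -24k² + 22kc + 9k - 4c² - 6c = -3k(8k - 2c - 3) + 2c(8k - 2c - 3); both groups contain (8k - 2c - 3), giving -(3k - 2c)(8k - 2c - 3).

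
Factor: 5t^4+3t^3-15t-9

Group as (5t^4-15t) + (3t^3-9) = 5t(t^3-3) + 3(t^3-3).
Both groups share the factor (t^3-3).

(5t+3)(t^3-3)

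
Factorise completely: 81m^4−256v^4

(3m+4v)(3m−4v)(9m^2+16v^2)

Difference of squares twice: with A = 3m and B = 4v, A⁴ − B⁴ = (A² − B²)(A² + B²), and A² − B² factors again.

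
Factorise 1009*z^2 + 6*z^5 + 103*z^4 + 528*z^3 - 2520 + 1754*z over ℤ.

By the rational root theorem, z = -7 is a root, so (z + 7) divides it; the quotient is 6*z^4 + 61*z^3 + 101*z^2 + 302*z - 360.
Continuing, z = 5/6 is a root, giving the factor (6*z - 5) and quotient z^3 + 11*z^2 + 26*z + 72.
Continuing, z = -9 is a root, so (z + 9) is a factor; dividing leaves z^2 + 2*z + 8.
The quadratic z^2 + 2*z + 8 has discriminant -28 < 0 and is irreducible over ℤ.

(6*z - 5)*(z + 7)*(z + 9)*(z^2 + 2*z + 8)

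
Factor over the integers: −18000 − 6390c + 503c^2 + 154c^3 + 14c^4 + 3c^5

(3c + 8)(c + 6)(c − 5)(c^2 + c + 75)

By the rational root theorem, c = −8/3 is a root, giving the factor (3c + 8) and quotient c^4 + 2c^3 + 46c^2 + 45c − 2250.
Then c = 5 is a root, so (c − 5) is a factor; dividing leaves c^3 + 7c^2 + 81c + 450.
Next, c = −6 is a root, giving the factor (c + 6) and quotient c^2 + c + 75.
The quadratic c^2 + c + 75 has discriminant −299 < 0 and is irreducible over ℤ.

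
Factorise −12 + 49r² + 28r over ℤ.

Need a pair with product 49·(−12) = −588 and sum 28: that's 42 and −14.
Split the middle term: 49r² + 42r − 14r − 12 = 7r(7r + 6) − 2(7r + 6).

(7r + 6)(7r − 2)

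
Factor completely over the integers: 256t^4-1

Write as (16t^2)² − (1)², then factor 16t^2-1 once more.

(4t+1)(4t-1)(16t^2+1)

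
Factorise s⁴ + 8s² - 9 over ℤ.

(s + 1)(s - 1)(s² + 9)

Substitute u = s² to get a quadratic in u, then factor.
s² + 9 is irreducible over ℤ (sum of squares).
s² - 1 is a difference of squares.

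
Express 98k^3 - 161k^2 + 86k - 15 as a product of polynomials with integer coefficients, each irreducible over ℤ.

(2k - 1)(7k - 3)(7k - 5)

Among the possible rational roots, k = 3/7 is a root, so (7k - 3) divides it; the quotient is 14k^2 - 17k + 5.
The remaining quadratic factors as (2k - 1)(7k - 5).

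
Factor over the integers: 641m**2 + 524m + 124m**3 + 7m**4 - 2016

Trying the rational-root candidates, m = -8 is a root, so (m + 8) divides it; the quotient is 7m**3 + 68m**2 + 97m - 252.
Continuing, m = -7 is a root, so (m + 7) divides it; the quotient is 7m**2 + 19m - 36.
The remaining quadratic factors as (m + 4)(7m - 9).

(7m - 9)(m + 4)(m + 7)(m + 8)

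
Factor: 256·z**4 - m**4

Write as (16·z**2)² − (m**2)², then factor 16·z**2 - m**2 once more.

(4·z - m)·(4·z + m)·(16·z**2 + m**2)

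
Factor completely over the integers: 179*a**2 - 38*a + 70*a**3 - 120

Trying the rational-root candidates, a = -5/2 is a root, giving the factor (2*a + 5) and quotient 35*a**2 + 2*a - 24.
The remaining quadratic factors as (7*a + 6)(5*a - 4).

(2*a + 5)*(5*a - 4)*(7*a + 6)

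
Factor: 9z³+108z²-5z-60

Group as (9z³-5z) + (108z²-60) = z(9z²-5) + 12(9z²-5).
Both groups share the factor (9z²-5).

(z+12)(9z²-5)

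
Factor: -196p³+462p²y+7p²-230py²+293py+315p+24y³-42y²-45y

Group: 7p(-28p²+18py-35p-2y²+5y) + (-12y-9)(-28p²+18py-35p-2y²+5y); both groups contain (-28p²+18py-35p-2y²+5y), so (7p-12y-9) is a factor with cofactor -28p²+18py-35p-2y²+5y.
The cofactor groups again: -28p²+18py-35p-2y²+5y = -4p(7p-y) + (2y-5)(7p-y); both groups contain (7p-y), giving -(4p-2y+5)(7p-y).

-(4p-2y+5)(7p-12y-9)(7p-y)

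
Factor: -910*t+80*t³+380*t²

10*t*(2*t+13)*(4*t-7)

Pull out the common factor 10*t, then factor the remaining trinomial.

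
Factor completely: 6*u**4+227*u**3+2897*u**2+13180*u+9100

(6*u+5)*(u+10)*(u+13)*(u+14)

Among the possible rational roots, u = -13 is a root, so (u+13) is a factor; dividing leaves 6*u**3+149*u**2+960*u+700.
Continuing, u = -10 is a root, so (u+10) divides it; the quotient is 6*u**2+89*u+70.
The remaining quadratic factors as (u+14)(6*u+5).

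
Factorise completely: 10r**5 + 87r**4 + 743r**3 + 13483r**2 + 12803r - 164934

(2r + 9)(5r - 14)(r + 11)(r**2 - 4r + 119)

Among the possible rational roots, r = -11 is a root, so (r + 11) divides it; the quotient is 10r**4 - 23r**3 + 996r**2 + 2527r - 14994.
Next, r = 14/5 is a root, so (5r - 14) is a factor; dividing leaves 2r**3 + r**2 + 202r + 1071.
Next, r = -9/2 is a root, so (2r + 9) is a factor; dividing leaves r**2 - 4r + 119.
The quadratic r**2 - 4r + 119 has discriminant -460 < 0 and is irreducible over ℤ.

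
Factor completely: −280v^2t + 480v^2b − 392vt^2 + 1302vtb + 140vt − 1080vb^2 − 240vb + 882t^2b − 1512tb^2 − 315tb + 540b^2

−(7t − 12b)(4v − 9b)(10v + 14t − 5)

Group: 4v(−70vt + 120vb − 98t^2 + 168tb + 35t − 60b) − 9b(−70vt + 120vb − 98t^2 + 168tb + 35t − 60b); both groups contain (−70vt + 120vb − 98t^2 + 168tb + 35t − 60b), so (4v − 9b) is a factor with cofactor −70vt + 120vb − 98t^2 + 168tb + 35t − 60b.
The cofactor groups again: −70vt + 120vb − 98t^2 + 168tb + 35t − 60b = −7t(10v + 14t − 5) + 12b(10v + 14t − 5); both groups contain (10v + 14t − 5), giving −(7t − 12b)(10v + 14t − 5).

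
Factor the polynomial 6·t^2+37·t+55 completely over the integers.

Need a pair with product 6·55 = 330 and sum 37: that's 22 and 15.
Split the middle term: 6·t^2+22·t + 15·t+55 = 2·t·(3·t+11) + 5·(3·t+11).

(2·t+5)·(3·t+11)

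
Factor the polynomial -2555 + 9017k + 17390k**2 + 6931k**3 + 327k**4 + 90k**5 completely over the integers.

(3k + 5)(5k - 1)(6k + 7)(k**2 + k + 73)

Testing divisors of the constant over divisors of the leading coefficient, k = 1/5 is a root, so (5k - 1) is a factor; dividing leaves 18k**4 + 69k**3 + 1400k**2 + 3758k + 2555.
Then k = -7/6 is a root, giving the factor (6k + 7) and quotient 3k**3 + 8k**2 + 224k + 365.
Then k = -5/3 is a root, so (3k + 5) divides it; the quotient is k**2 + k + 73.
The quadratic k**2 + k + 73 has discriminant -291 < 0 and is irreducible over ℤ.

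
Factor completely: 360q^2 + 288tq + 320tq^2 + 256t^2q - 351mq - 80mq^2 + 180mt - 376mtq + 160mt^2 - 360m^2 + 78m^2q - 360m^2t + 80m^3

(2m - 8t - 9)(5m + 8q)(8m - 4t - 5q)

Group: 8m(10m^2 - 40mt + 16mq - 45m - 64tq - 72q) + (-4t - 5q)(10m^2 - 40mt + 16mq - 45m - 64tq - 72q); both groups contain (10m^2 - 40mt + 16mq - 45m - 64tq - 72q), so (8m - 4t - 5q) is a factor with cofactor 10m^2 - 40mt + 16mq - 45m - 64tq - 72q.
The cofactor groups again: 10m^2 - 40mt + 16mq - 45m - 64tq - 72q = 2m(5m + 8q) + (-8t - 9)(5m + 8q); both groups contain (5m + 8q), giving (2m - 8t - 9)(5m + 8q).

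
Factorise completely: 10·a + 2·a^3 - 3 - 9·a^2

(2·a - 1)·(a - 1)·(a - 3)

Trying the rational-root candidates, a = 1/2 is a root, so (2·a - 1) is a factor; dividing leaves a^2 - 4·a + 3.
The remaining quadratic factors as (a - 1)(a - 3).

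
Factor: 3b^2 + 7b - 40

Need a pair with product 3·(-40) = -120 and sum 7: that's 15 and -8.
Split the middle term: 3b^2 + 15b - 8b - 40 = 3b(b + 5) - 8(b + 5).

(3b - 8)(b + 5)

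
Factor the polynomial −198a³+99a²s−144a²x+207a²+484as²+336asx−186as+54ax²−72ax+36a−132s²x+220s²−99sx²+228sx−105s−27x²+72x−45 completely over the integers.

−(11a−3x+5)(3a+4s+3x−3)(6a−11s−3)

Group: 3a(−66a²+121as+18ax+3a−33sx+55s−9x+15) + (4s+3x−3)(−66a²+121as+18ax+3a−33sx+55s−9x+15); both groups contain (−66a²+121as+18ax+3a−33sx+55s−9x+15), so (3a+4s+3x−3) is a factor with cofactor −66a²+121as+18ax+3a−33sx+55s−9x+15.
The cofactor groups again: −66a²+121as+18ax+3a−33sx+55s−9x+15 = −6a(11a−3x+5) + (11s+3)(11a−3x+5); both groups contain (11a−3x+5), giving −(6a−11s−3)(11a−3x+5).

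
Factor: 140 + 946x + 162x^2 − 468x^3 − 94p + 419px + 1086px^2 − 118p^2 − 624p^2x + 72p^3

Group: 2p(36p^2 − 78px − 23p + 36x^2 − 18x − 70) + (−13x − 2)(36p^2 − 78px − 23p + 36x^2 − 18x − 70); both groups contain (36p^2 − 78px − 23p + 36x^2 − 18x − 70), so (2p − 13x − 2) is a factor with cofactor 36p^2 − 78px − 23p + 36x^2 − 18x − 70.
The cofactor groups again: 36p^2 − 78px − 23p + 36x^2 − 18x − 70 = 4p(9p − 6x + 10) + (−6x − 7)(9p − 6x + 10); both groups contain (9p − 6x + 10), giving (4p − 6x − 7)(9p − 6x + 10).

(2p − 13x − 2)(4p − 6x − 7)(9p − 6x + 10)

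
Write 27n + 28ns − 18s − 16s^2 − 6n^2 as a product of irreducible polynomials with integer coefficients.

Group: −3n(2n − 8s − 9) + 2s(2n − 8s − 9); both groups contain (2n − 8s − 9).

−(2n − 8s − 9)(3n − 2s)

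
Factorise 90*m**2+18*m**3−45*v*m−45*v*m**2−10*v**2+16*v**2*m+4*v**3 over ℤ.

(2*v−3*m)*(2*v−m−5)*(v+6*m)

Group: 2*v*(2*v**2+11*v*m−5*v−6*m**2−30*m) − 3*m*(2*v**2+11*v*m−5*v−6*m**2−30*m); both groups contain (2*v**2+11*v*m−5*v−6*m**2−30*m), so (2*v−3*m) is a factor with cofactor 2*v**2+11*v*m−5*v−6*m**2−30*m.
The cofactor groups again: 2*v**2+11*v*m−5*v−6*m**2−30*m = v*(2*v−m−5) + 6*m*(2*v−m−5); both groups contain (2*v−m−5), giving (v+6*m)*(2*v−m−5).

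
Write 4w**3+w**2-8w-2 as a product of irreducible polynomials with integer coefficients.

(4w+1)(w**2-2)

Group as (4w**3-8w) + (w**2-2) = 4w(w**2-2) + (w**2-2).
Both groups share the factor (w**2-2).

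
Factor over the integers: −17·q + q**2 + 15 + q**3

(q + 5)·(q − 1)·(q − 3)

By the rational root theorem, q = −5 is a root, so (q + 5) divides it; the quotient is q**2 − 4·q + 3.
The remaining quadratic factors as (q − 3)(q − 1).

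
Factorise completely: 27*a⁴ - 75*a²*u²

3*a²*(3*a + 5*u)*(3*a - 5*u)

Factor out 3*a², leaving 9*a² - 25*u², which is a difference of two squares.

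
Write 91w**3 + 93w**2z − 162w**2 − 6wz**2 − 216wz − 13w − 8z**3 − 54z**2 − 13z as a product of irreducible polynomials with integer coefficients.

(13w + 4z + 1)(7w − 2z − 13)(w + z)

Group: 13w(7w**2 + 5wz − 13w − 2z**2 − 13z) + (4z + 1)(7w**2 + 5wz − 13w − 2z**2 − 13z); both groups contain (7w**2 + 5wz − 13w − 2z**2 − 13z), so (13w + 4z + 1) is a factor with cofactor 7w**2 + 5wz − 13w − 2z**2 − 13z.
The cofactor groups again: 7w**2 + 5wz − 13w − 2z**2 − 13z = w(7w − 2z − 13) + z(7w − 2z − 13); both groups contain (7w − 2z − 13), giving (w + z)(7w − 2z − 13).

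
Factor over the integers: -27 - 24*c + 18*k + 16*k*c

(2*k - 3)*(8*c + 9)

Group as (16*k*c + 18*k) + (-24*c - 27) = 2*k*(8*c + 9) - 3*(8*c + 9).
Both groups share the factor (8*c + 9).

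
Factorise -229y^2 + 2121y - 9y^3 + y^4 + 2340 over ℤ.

Among the possible rational roots, y = -15 is a root, giving the factor (y + 15) and quotient y^3 - 24y^2 + 131y + 156.
Then y = -1 is a root, so (y + 1) divides it; the quotient is y^2 - 25y + 156.
The remaining quadratic factors as (y - 12)(y - 13).

(y + 1)(y + 15)(y - 12)(y - 13)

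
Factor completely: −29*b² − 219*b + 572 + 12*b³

(3*b + 13)*(4*b − 11)*(b − 4)

Trying the rational-root candidates, b = −13/3 is a root, so (3*b + 13) divides it; the quotient is 4*b² − 27*b + 44.
The remaining quadratic factors as (4*b − 11)(b − 4).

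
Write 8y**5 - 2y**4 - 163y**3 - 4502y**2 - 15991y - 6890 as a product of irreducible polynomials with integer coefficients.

Testing divisors of the constant over divisors of the leading coefficient, y = -1/2 is a root, giving the factor (2y + 1) and quotient 4y**4 - 3y**3 - 80y**2 - 2211y - 6890.
Continuing, y = 10 is a root, so (y - 10) divides it; the quotient is 4y**3 + 37y**2 + 290y + 689.
Then y = -13/4 is a root, giving the factor (4y + 13) and quotient y**2 + 6y + 53.
The quadratic y**2 + 6y + 53 has discriminant -176 < 0 and is irreducible over ℤ.

(2y + 1)(4y + 13)(y - 10)(y**2 + 6y + 53)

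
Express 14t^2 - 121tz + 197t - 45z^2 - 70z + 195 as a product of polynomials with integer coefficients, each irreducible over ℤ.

(14t + 5z + 15)(t - 9z + 13)

Group: 14t(t - 9z + 13) + (5z + 15)(t - 9z + 13); both groups contain (t - 9z + 13).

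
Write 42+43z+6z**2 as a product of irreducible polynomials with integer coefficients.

Need a pair with product 6·42 = 252 and sum 43: that's 36 and 7.
Split the middle term: 6z**2+36z + 7z+42 = 6z(z+6) + 7(z+6).

(6z+7)(z+6)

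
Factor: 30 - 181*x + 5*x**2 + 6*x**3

(6*x - 1)*(x + 6)*(x - 5)

Trying the rational-root candidates, x = -6 is a root, giving the factor (x + 6) and quotient 6*x**2 - 31*x + 5.
The remaining quadratic factors as (x - 5)(6*x - 1).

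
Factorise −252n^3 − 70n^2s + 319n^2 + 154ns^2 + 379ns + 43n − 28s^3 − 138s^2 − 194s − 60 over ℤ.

Group: 7n(−36n^2 + 26ns + 61n − 4s^2 − 18s − 20) + (7s + 3)(−36n^2 + 26ns + 61n − 4s^2 − 18s − 20); both groups contain (−36n^2 + 26ns + 61n − 4s^2 − 18s − 20), so (7n + 7s + 3) is a factor with cofactor −36n^2 + 26ns + 61n − 4s^2 − 18s − 20.
The cofactor groups again: −36n^2 + 26ns + 61n − 4s^2 − 18s − 20 = −4n(9n − 2s − 4) + (2s + 5)(9n − 2s − 4); both groups contain (9n − 2s − 4), giving −(4n − 2s − 5)(9n − 2s − 4).

−(4n − 2s − 5)(7n + 7s + 3)(9n − 2s − 4)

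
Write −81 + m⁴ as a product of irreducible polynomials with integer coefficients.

Substitute u = m² to get a quadratic in u, then factor.
m² − 9 is a difference of squares.
m² + 9 is irreducible over ℤ (sum of squares).

(m + 3)·(m − 3)·(m² + 9)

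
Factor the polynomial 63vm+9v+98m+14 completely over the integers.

(7m+1)(9v+14)

Group as (63vm+9v) + (98m+14) = 9v(7m+1) + 14(7m+1).
Both groups share the factor (7m+1).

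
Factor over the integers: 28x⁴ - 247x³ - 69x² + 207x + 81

Testing divisors of the constant over divisors of the leading coefficient, x = 9 is a root, so (x - 9) is a factor; dividing leaves 28x³ + 5x² - 24x - 9.
Then x = -3/7 is a root, giving the factor (7x + 3) and quotient 4x² - x - 3.
The remaining quadratic factors as (x - 1)(4x + 3).

(4x + 3)(7x + 3)(x - 1)(x - 9)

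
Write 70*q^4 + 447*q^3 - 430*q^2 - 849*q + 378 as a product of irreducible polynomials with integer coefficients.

Testing divisors of the constant over divisors of the leading coefficient, q = -7 is a root, so (q + 7) divides it; the quotient is 70*q^3 - 43*q^2 - 129*q + 54.
Next, q = -9/7 is a root, giving the factor (7*q + 9) and quotient 10*q^2 - 19*q + 6.
The remaining quadratic factors as (2*q - 3)(5*q - 2).

(2*q - 3)*(5*q - 2)*(7*q + 9)*(q + 7)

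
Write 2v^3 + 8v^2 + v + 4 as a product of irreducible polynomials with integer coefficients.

(v + 4)(2v^2 + 1)

Group as (2v^3 + v) + (8v^2 + 4) = v(2v^2 + 1) + 4(2v^2 + 1).
Both groups share the factor (2v^2 + 1).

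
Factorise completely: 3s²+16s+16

(3s+4)(s+4)

Need a pair with product 3·16 = 48 and sum 16: that's 4 and 12.
Split the middle term: 3s²+4s + 12s+16 = s(3s+4) + 4(3s+4).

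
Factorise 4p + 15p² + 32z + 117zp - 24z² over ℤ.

Group: -3z(8z + p) + (15p + 4)(8z + p); both groups contain (8z + p).

-(3z - 15p - 4)(8z + p)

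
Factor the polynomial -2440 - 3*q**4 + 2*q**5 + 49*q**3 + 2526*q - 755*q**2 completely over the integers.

(2*q - 5)*(q - 2)*(q - 4)*(q**2 + 7*q + 61)

Testing divisors of the constant over divisors of the leading coefficient, q = 2 is a root, so (q - 2) is a factor; dividing leaves 2*q**4 + q**3 + 51*q**2 - 653*q + 1220.
Continuing, q = 4 is a root, so (q - 4) is a factor; dividing leaves 2*q**3 + 9*q**2 + 87*q - 305.
Continuing, q = 5/2 is a root, giving the factor (2*q - 5) and quotient q**2 + 7*q + 61.
The quadratic q**2 + 7*q + 61 has discriminant -195 < 0 and is irreducible over ℤ.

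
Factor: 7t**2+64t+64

Need a pair with product 7·64 = 448 and sum 64: that's 56 and 8.
Split the middle term: 7t**2+56t + 8t+64 = 7t(t+8) + 8(t+8).

(7t+8)(t+8)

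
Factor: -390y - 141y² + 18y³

3y(6y + 13)(y - 10)

Pull out the common factor 3y, then factor the remaining trinomial.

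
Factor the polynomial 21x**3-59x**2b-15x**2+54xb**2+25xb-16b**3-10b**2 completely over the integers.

(3x-2b)(7x-8b-5)(x-b)

Group: 7x(3x**2-5xb+2b**2) + (-8b-5)(3x**2-5xb+2b**2); both groups contain (3x**2-5xb+2b**2), so (7x-8b-5) is a factor with cofactor 3x**2-5xb+2b**2.
The cofactor groups again: 3x**2-5xb+2b**2 = 3x(x-b) - 2b(x-b); both groups contain (x-b), giving (3x-2b)(x-b).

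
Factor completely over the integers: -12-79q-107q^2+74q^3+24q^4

Trying the rational-root candidates, q = -1/4 is a root, so (4q+1) is a factor; dividing leaves 6q^3+17q^2-31q-12.
Continuing, q = -4 is a root, so (q+4) is a factor; dividing leaves 6q^2-7q-3.
The remaining quadratic factors as (3q+1)(2q-3).

(2q-3)(3q+1)(4q+1)(q+4)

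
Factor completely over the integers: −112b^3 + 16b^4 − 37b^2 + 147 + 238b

(4b + 3)(4b − 7)(b + 1)(b − 7)

Trying the rational-root candidates, b = −3/4 is a root, so (4b + 3) is a factor; dividing leaves 4b^3 − 31b^2 + 14b + 49.
Next, b = 7/4 is a root, so (4b − 7) divides it; the quotient is b^2 − 6b − 7.
The remaining quadratic factors as (b − 7)(b + 1).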